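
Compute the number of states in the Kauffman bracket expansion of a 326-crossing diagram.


Each crossing contributes 2 choices (A-smoothing or B-smoothing).
Total states = 2^326 = 136703170298938245273281389194851335334573089430825777276610662900622062449960995201469573563940864

136703170298938245273281389194851335334573089430825777276610662900622062449960995201469573563940864


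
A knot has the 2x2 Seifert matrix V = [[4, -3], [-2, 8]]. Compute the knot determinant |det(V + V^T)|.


Step 1: Form V + V^T where V = [[4, -3], [-2, 8]]
  V^T = [[4, -2], [-3, 8]]
  V + V^T = [[8, -5], [-5, 16]]
Step 2: det(V + V^T) = 8*16 - (-5)*(-5)
  = 128 - 25 = 103
Step 3: Knot determinant = |det(V + V^T)| = |103| = 103

103


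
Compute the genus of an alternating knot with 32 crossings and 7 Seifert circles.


For alternating knots, g = (c - s + 1)/2.
= (32 - 7 + 1)/2
= 26/2 = 13

13


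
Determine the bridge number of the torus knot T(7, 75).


The bridge number of T(p,q) is min(p,q).
min(7, 75) = 7

7


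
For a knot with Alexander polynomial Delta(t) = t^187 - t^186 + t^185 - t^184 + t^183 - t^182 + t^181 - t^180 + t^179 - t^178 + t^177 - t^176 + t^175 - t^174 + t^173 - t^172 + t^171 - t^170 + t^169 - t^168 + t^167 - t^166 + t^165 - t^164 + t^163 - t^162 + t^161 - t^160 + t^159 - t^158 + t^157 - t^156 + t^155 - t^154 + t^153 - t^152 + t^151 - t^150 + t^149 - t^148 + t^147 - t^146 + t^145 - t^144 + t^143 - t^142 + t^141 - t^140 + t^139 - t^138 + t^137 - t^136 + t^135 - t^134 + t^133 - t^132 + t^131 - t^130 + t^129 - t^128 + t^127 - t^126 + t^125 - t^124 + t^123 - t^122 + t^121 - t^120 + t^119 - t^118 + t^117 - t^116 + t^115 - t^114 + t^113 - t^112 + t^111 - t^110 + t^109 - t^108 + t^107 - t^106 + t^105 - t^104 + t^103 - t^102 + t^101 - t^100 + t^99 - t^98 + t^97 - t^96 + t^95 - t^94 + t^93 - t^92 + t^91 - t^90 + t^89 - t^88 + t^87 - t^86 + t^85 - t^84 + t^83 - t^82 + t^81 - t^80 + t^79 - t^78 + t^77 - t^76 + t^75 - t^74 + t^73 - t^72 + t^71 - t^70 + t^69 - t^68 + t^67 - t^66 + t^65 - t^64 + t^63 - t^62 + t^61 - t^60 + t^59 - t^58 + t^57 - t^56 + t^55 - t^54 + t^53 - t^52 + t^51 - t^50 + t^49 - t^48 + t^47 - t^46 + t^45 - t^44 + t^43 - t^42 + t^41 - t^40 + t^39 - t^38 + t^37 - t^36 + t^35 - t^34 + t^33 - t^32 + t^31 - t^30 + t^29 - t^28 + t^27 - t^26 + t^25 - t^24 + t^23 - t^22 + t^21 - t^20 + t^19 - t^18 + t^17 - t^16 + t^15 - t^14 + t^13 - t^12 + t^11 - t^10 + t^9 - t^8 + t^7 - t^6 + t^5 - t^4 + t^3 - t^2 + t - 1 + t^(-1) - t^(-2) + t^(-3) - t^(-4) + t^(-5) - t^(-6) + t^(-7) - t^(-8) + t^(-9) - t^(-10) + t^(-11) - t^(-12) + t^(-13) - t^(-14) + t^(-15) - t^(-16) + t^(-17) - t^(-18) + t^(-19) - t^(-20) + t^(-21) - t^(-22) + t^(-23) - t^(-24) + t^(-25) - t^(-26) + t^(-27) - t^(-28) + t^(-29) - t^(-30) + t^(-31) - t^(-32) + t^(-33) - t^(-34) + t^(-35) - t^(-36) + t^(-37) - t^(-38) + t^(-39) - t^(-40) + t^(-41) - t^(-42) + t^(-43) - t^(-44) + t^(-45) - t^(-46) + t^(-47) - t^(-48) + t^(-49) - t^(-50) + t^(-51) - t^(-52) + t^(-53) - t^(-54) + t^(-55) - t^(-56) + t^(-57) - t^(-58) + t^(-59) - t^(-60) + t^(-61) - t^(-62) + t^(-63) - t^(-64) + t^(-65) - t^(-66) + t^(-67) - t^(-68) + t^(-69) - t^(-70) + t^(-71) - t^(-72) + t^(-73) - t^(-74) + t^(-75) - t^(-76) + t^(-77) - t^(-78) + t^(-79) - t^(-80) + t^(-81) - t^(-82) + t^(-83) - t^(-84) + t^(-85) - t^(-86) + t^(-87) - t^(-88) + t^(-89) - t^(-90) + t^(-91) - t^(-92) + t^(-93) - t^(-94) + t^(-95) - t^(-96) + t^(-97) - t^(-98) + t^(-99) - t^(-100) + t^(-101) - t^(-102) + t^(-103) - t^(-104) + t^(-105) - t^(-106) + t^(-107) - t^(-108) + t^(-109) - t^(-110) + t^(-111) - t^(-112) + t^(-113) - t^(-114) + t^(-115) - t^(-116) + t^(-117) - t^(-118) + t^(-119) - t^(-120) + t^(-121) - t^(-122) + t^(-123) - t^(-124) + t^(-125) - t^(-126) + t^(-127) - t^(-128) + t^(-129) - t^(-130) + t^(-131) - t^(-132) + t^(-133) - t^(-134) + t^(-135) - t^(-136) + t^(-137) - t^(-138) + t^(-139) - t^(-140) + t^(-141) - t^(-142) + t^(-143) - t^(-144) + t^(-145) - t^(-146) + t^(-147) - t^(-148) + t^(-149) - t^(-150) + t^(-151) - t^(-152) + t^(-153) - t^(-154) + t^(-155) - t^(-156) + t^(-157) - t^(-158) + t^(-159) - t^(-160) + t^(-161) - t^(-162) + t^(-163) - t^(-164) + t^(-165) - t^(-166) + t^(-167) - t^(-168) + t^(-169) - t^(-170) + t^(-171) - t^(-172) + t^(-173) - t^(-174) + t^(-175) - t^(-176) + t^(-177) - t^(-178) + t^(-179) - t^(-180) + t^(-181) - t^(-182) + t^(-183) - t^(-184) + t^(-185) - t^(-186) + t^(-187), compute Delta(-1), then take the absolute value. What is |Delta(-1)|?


Step 1: The polynomial has 375 terms with alternating signs, exponents from 187 down to -187.
Step 2: Substitute t = -1. The i-th term has coefficient (-1)^i and exponent (m-i),
  so its value is (-1)^i * (-1)^(m-i) = (-1)^m = -1 for every i.
Step 3: All 375 terms equal -1, so Delta(-1) = 375 * (-1) = -375
Step 4: |Delta(-1)| = 375

375


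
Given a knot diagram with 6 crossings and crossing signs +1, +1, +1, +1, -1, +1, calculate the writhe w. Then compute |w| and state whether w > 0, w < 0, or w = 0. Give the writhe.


Step 1: Count positive crossings (+1).
Positive crossings: 5
Step 2: Count negative crossings (-1).
Negative crossings: 1
Step 3: Writhe = (positive) - (negative)
w = 5 - 1 = 4
Step 4: |w| = 4, and w is positive

4


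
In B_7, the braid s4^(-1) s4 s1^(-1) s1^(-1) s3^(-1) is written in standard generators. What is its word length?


The word length counts the number of generators (including inverses).
Listing each generator: s4^(-1), s4, s1^(-1), s1^(-1), s3^(-1)
There are 5 generators in this braid word.

5


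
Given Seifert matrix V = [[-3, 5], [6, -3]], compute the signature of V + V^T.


Step 1: V + V^T = [[-6, 11], [11, -6]]
Step 2: trace = -12, det = -85
Step 3: Discriminant = (-12)^2 - 4*(-85) = 484
Step 4: Eigenvalues: 5, -17
Step 5: Signature = (# positive eigenvalues) - (# negative eigenvalues) = 0

0


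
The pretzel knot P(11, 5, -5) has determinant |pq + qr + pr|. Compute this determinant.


Step 1: Compute pq + qr + pr.
pq = 11*5 = 55
qr = 5*(-5) = -25
pr = 11*(-5) = -55
pq + qr + pr = 55 + (-25) + (-55) = -25
Step 2: Take absolute value.
det(P(11,5,-5)) = |-25| = 25

25


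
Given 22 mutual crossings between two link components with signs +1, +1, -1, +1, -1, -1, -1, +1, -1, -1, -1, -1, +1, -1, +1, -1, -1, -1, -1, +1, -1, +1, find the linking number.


Step 1: Count positive crossings: 8
Step 2: Count negative crossings: 14
Step 3: Sum of signs = 8 - 14 = -6
Step 4: Linking number = sum/2 = -6/2 = -3

-3


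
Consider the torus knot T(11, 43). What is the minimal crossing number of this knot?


For a torus knot T(p, q) with gcd(p,q)=1,
the crossing number is min(p*(q-1), q*(p-1)).
p*(q-1) = 11*42 = 462
q*(p-1) = 43*10 = 430
min(462, 430) = 430

430


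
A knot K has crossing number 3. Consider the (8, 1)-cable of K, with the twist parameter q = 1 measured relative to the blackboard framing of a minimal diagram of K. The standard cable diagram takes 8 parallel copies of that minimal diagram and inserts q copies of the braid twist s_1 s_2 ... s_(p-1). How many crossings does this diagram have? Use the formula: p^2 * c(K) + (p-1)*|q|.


Step 1: Each of the c(K) crossings of the companion diagram becomes p*p = p^2 crossings among the p parallel strands, and each of the |q| twists s_1 s_2 ... s_(p-1) adds (p-1) crossings.
  Crossings = p^2 * c(K) + (p-1)*|q|
Step 2: = 8^2 * 3 + (8-1)*1
Step 3: = 64*3 + 7*1
Step 4: = 192 + 7 = 199

199


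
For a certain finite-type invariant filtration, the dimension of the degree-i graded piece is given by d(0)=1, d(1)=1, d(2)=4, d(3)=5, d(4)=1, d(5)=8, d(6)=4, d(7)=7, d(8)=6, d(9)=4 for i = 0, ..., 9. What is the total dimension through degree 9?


Total dimension = d(0) + d(1) + ... + d(9)
= 1 + 1 + 4 + 5 + 1 + 8 + 4 + 7 + 6 + 4
= 41

41


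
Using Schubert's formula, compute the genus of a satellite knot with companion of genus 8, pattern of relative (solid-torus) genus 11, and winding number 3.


Schubert: g(satellite) = g_rel(pattern) + |winding| * g(companion),
where g_rel(pattern) is the genus of the pattern relative to the solid torus.
= 11 + 3 * 8
= 11 + 24 = 35

35


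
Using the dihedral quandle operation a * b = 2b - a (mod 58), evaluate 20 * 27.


20 * 27 = 2*27 - 20 mod 58
= 54 - 20 mod 58
= 34 mod 58 = 34

34


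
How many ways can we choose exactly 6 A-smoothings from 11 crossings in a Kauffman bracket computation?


We choose which 6 of 11 crossings get A-smoothings.
C(11, 6) = 11! / (6! * 5!)
= 462

462


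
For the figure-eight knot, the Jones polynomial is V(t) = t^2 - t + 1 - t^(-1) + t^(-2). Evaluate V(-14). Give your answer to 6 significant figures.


Substituting t = -14 into V(t) = t^2 - t + 1 - t^(-1) + t^(-2):
  (+)t^(2) = 196
  (-)t^(1) = 14
  (+)t^(0) = 1
  (-)t^(-1) = 0.0714286
  (+)t^(-2) = 0.00510204
Sum = (196) + (14) + (1) + (0.0714286) + (0.00510204)
= 211.0765306
Rounded to 6 significant figures: 211.077

211.077


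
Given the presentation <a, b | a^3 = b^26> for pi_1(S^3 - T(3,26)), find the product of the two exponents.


The relation is a^3 = b^26.
Product of exponents = 3 * 26
= 78

78


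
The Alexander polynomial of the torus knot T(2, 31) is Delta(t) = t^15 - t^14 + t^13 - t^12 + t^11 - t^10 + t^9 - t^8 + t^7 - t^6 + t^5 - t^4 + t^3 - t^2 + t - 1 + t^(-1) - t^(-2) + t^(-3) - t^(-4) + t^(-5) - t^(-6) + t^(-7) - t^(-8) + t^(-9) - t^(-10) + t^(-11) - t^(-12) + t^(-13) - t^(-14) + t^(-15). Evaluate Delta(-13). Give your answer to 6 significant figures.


Substituting t = -13 into Delta(t) = t^15 - t^14 + t^13 - t^12 + t^11 - t^10 + t^9 - t^8 + t^7 - t^6 + t^5 - t^4 + t^3 - t^2 + t - 1 + t^(-1) - t^(-2) + t^(-3) - t^(-4) + t^(-5) - t^(-6) + t^(-7) - t^(-8) + t^(-9) - t^(-10) + t^(-11) - t^(-12) + t^(-13) - t^(-14) + t^(-15):
Term values: (-51185893014090760) + (-3937376385699289) + (-302875106592253) + (-23298085122481) + (-1792160394037) + (-137858491849) + (-10604499373) + (-815730721) + (-62748517) + (-4826809) + (-371293) + (-28561) + (-2197) + (-169) + (-13) + (-1) + (-0.0769231) + (-0.00591716) + (-0.000455166) + (-3.50128e-05) + (-2.69329e-06) + (-2.07176e-07) + (-1.59366e-08) + (-1.22589e-09) + (-9.42996e-11) + (-7.25382e-12) + (-5.57986e-13) + (-4.2922e-14) + (-3.30169e-15) + (-2.53976e-16) + (-1.95366e-17)
Sum = -5.54513841e+16
Rounded to 6 significant figures: -5.54514e+16

-5.54514e+16


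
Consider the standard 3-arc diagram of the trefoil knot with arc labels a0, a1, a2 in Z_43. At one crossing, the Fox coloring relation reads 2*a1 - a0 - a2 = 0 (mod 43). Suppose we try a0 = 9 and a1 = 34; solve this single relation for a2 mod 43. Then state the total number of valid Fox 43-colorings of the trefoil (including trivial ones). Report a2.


Step 1: Apply the given crossing relation 2*a1 - a0 - a2 = 0 (mod 43).
  a2 = 2*a1 - a0 mod 43
  a2 = 2*34 - 9 mod 43
  a2 = 68 - 9 mod 43
  a2 = 59 mod 43 = 16
Step 2: The trefoil has determinant 3.
  Number of Fox p-colorings (p prime) is p^2 if p = 3, else p.
  Since 43 does not divide 3, only trivial (constant) colorings exist.
  (So the trial a0 = 9, a1 = 34 with a0 != a1 does NOT extend to a valid coloring of the whole trefoil: the other two crossing relations require 3*(a1 - a0) = 0 (mod 43), which fails.)
  Total colorings = 43
Step 3: a2 = 16, total Fox 43-colorings = 43

16


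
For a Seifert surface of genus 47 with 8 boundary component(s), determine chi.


chi = 2 - 2g - b
= 2 - 2*47 - 8
= 2 - 94 - 8 = -100

-100


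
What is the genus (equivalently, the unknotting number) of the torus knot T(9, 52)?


For a torus knot T(p,q), both the unknotting number and genus equal (p-1)(q-1)/2.
= (9-1)(52-1)/2
= 8*51/2
= 408/2 = 204

204


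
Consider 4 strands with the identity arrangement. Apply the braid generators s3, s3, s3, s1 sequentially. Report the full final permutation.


Starting with identity [1, 2, 3, 4].
Apply generators in sequence:
  After s3: [1, 2, 4, 3]
  After s3: [1, 2, 3, 4]
  After s3: [1, 2, 4, 3]
  After s1: [2, 1, 4, 3]
Final permutation: [2, 1, 4, 3]

[2, 1, 4, 3]


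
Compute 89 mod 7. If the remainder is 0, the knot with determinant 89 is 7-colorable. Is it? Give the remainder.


Step 1: A knot is p-colorable if and only if p divides its determinant.
Step 2: Compute 89 mod 7.
89 = 12 * 7 + 5
Step 3: 89 mod 7 = 5
Step 4: The knot is 7-colorable: no

5


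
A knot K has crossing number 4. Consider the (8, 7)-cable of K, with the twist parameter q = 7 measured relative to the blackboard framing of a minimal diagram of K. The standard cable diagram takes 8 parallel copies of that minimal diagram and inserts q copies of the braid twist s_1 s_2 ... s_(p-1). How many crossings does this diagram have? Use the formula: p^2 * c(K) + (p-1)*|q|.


Step 1: Each of the c(K) crossings of the companion diagram becomes p*p = p^2 crossings among the p parallel strands, and each of the |q| twists s_1 s_2 ... s_(p-1) adds (p-1) crossings.
  Crossings = p^2 * c(K) + (p-1)*|q|
Step 2: = 8^2 * 4 + (8-1)*7
Step 3: = 64*4 + 7*7
Step 4: = 256 + 49 = 305

305


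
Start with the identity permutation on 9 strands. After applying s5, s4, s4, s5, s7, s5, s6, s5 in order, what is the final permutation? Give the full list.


Starting with identity [1, 2, 3, 4, 5, 6, 7, 8, 9].
Apply generators in sequence:
  After s5: [1, 2, 3, 4, 6, 5, 7, 8, 9]
  After s4: [1, 2, 3, 6, 4, 5, 7, 8, 9]
  After s4: [1, 2, 3, 4, 6, 5, 7, 8, 9]
  After s5: [1, 2, 3, 4, 5, 6, 7, 8, 9]
  After s7: [1, 2, 3, 4, 5, 6, 8, 7, 9]
  After s5: [1, 2, 3, 4, 6, 5, 8, 7, 9]
  After s6: [1, 2, 3, 4, 6, 8, 5, 7, 9]
  After s5: [1, 2, 3, 4, 8, 6, 5, 7, 9]
Final permutation: [1, 2, 3, 4, 8, 6, 5, 7, 9]

[1, 2, 3, 4, 8, 6, 5, 7, 9]


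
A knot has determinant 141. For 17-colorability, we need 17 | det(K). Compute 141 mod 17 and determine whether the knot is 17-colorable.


Step 1: A knot is p-colorable if and only if p divides its determinant.
Step 2: Compute 141 mod 17.
141 = 8 * 17 + 5
Step 3: 141 mod 17 = 5
Step 4: The knot is 17-colorable: no

5


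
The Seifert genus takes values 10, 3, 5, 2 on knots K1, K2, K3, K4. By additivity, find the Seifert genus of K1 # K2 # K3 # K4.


The Seifert genus is additive under connected sum.
Seifert genus(K1 # K2 # K3 # K4) = (10) + (3) + (5) + (2)
= 20

20


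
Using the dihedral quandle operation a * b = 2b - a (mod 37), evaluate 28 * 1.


28 * 1 = 2*1 - 28 mod 37
= 2 - 28 mod 37
= -26 mod 37 = 11

11


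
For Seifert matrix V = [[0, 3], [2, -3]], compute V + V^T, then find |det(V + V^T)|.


Step 1: Form V + V^T where V = [[0, 3], [2, -3]]
  V^T = [[0, 2], [3, -3]]
  V + V^T = [[0, 5], [5, -6]]
Step 2: det(V + V^T) = 0*(-6) - 5*5
  = 0 - 25 = -25
Step 3: Knot determinant = |det(V + V^T)| = |-25| = 25

25


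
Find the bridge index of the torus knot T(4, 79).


The bridge number of T(p,q) is min(p,q).
min(4, 79) = 4

4


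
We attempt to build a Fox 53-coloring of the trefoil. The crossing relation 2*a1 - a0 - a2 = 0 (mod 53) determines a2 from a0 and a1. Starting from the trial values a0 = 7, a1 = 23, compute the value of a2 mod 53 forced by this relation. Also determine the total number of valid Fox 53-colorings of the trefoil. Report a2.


Step 1: Apply the given crossing relation 2*a1 - a0 - a2 = 0 (mod 53).
  a2 = 2*a1 - a0 mod 53
  a2 = 2*23 - 7 mod 53
  a2 = 46 - 7 mod 53
  a2 = 39 mod 53 = 39
Step 2: The trefoil has determinant 3.
  Number of Fox p-colorings (p prime) is p^2 if p = 3, else p.
  Since 53 does not divide 3, only trivial (constant) colorings exist.
  (So the trial a0 = 7, a1 = 23 with a0 != a1 does NOT extend to a valid coloring of the whole trefoil: the other two crossing relations require 3*(a1 - a0) = 0 (mod 53), which fails.)
  Total colorings = 53
Step 3: a2 = 39, total Fox 53-colorings = 53

39


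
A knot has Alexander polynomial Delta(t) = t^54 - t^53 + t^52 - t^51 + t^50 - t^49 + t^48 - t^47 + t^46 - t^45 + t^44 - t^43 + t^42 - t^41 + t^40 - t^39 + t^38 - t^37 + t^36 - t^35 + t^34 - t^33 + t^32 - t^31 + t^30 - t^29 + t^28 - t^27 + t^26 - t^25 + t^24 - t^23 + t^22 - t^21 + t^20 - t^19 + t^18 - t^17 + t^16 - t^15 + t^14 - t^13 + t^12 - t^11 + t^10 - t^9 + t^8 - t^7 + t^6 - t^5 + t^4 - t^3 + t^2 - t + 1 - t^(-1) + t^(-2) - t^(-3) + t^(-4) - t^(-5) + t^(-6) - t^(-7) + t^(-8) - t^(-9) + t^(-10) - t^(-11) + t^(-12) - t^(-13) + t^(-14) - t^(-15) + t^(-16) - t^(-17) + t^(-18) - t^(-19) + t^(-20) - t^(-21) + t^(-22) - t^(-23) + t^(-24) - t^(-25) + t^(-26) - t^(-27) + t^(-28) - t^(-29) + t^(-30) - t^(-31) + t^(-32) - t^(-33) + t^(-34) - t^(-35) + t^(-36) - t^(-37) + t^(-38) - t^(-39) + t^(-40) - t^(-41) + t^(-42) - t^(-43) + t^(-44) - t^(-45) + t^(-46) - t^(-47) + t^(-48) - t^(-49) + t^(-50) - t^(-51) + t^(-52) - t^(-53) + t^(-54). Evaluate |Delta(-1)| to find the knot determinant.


Step 1: The polynomial has 109 terms with alternating signs, exponents from 54 down to -54.
Step 2: Substitute t = -1. The i-th term has coefficient (-1)^i and exponent (m-i),
  so its value is (-1)^i * (-1)^(m-i) = (-1)^m = 1 for every i.
Step 3: All 109 terms equal 1, so Delta(-1) = 109 * (1) = 109
Step 4: |Delta(-1)| = 109

109


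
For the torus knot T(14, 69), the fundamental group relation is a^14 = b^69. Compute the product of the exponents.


The relation is a^14 = b^69.
Product of exponents = 14 * 69
= 966

966


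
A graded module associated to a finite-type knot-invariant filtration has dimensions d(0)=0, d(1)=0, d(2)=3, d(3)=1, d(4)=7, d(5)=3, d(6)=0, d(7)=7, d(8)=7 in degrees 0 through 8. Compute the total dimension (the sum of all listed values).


Total dimension = d(0) + d(1) + ... + d(8)
= 0 + 0 + 3 + 1 + 7 + 3 + 0 + 7 + 7
= 28

28


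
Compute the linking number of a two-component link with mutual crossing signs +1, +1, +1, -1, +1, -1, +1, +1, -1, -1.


Step 1: Count positive crossings: 6
Step 2: Count negative crossings: 4
Step 3: Sum of signs = 6 - 4 = 2
Step 4: Linking number = sum/2 = 2/2 = 1

1


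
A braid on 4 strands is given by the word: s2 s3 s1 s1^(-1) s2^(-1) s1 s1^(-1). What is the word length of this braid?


The word length counts the number of generators (including inverses).
Listing each generator: s2, s3, s1, s1^(-1), s2^(-1), s1, s1^(-1)
There are 7 generators in this braid word.

7


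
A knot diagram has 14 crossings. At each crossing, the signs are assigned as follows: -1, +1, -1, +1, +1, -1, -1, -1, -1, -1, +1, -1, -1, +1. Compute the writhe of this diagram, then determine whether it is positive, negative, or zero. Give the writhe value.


Step 1: Count positive crossings (+1).
Positive crossings: 5
Step 2: Count negative crossings (-1).
Negative crossings: 9
Step 3: Writhe = (positive) - (negative)
w = 5 - 9 = -4
Step 4: |w| = 4, and w is negative

-4


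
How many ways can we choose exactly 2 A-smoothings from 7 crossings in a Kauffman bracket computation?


We choose which 2 of 7 crossings get A-smoothings.
C(7, 2) = 7! / (2! * 5!)
= 21

21


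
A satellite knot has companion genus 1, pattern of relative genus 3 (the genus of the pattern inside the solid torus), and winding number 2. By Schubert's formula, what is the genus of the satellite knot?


Schubert: g(satellite) = g_rel(pattern) + |winding| * g(companion),
where g_rel(pattern) is the genus of the pattern relative to the solid torus.
= 3 + 2 * 1
= 3 + 2 = 5

5


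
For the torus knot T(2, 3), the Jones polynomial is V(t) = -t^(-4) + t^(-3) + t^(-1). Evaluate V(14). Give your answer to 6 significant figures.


Substituting t = 14 into V(t) = -t^(-4) + t^(-3) + t^(-1):
  (-)t^(-4) = -2.60308e-05
  (+)t^(-3) = 0.000364431
  (+)t^(-1) = 0.0714286
Sum = (-2.60308e-05) + (0.000364431) + (0.0714286)
= 0.07176697209
Rounded to 6 significant figures: 0.071767

0.071767


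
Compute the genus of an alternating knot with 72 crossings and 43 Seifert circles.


For alternating knots, g = (c - s + 1)/2.
= (72 - 43 + 1)/2
= 30/2 = 15

15


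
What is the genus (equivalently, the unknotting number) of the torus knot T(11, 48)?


For a torus knot T(p,q), both the unknotting number and genus equal (p-1)(q-1)/2.
= (11-1)(48-1)/2
= 10*47/2
= 470/2 = 235

235


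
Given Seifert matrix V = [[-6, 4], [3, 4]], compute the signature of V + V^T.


Step 1: V + V^T = [[-12, 7], [7, 8]]
Step 2: trace = -4, det = -145
Step 3: Discriminant = (-4)^2 - 4*(-145) = 596
Step 4: Eigenvalues: 10.2066, -14.2066
Step 5: Signature = (# positive eigenvalues) - (# negative eigenvalues) = 0

0


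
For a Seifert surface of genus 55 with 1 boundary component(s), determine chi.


chi = 2 - 2g - b
= 2 - 2*55 - 1
= 2 - 110 - 1 = -109

-109


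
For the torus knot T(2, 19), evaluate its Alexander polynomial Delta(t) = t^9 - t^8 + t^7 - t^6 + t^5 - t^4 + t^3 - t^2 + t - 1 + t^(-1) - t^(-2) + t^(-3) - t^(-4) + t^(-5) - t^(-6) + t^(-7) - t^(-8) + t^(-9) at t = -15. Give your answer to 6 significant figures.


Substituting t = -15 into Delta(t) = t^9 - t^8 + t^7 - t^6 + t^5 - t^4 + t^3 - t^2 + t - 1 + t^(-1) - t^(-2) + t^(-3) - t^(-4) + t^(-5) - t^(-6) + t^(-7) - t^(-8) + t^(-9):
Term values: (-38443359375) + (-2562890625) + (-170859375) + (-11390625) + (-759375) + (-50625) + (-3375) + (-225) + (-15) + (-1) + (-0.0666667) + (-0.00444444) + (-0.000296296) + (-1.97531e-05) + (-1.31687e-06) + (-8.77915e-08) + (-5.85277e-09) + (-3.90184e-10) + (-2.60123e-11)
Sum = -4.118931362e+10
Rounded to 6 significant figures: -4.11893e+10

-4.11893e+10


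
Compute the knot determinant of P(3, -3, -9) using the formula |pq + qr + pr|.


Step 1: Compute pq + qr + pr.
pq = 3*(-3) = -9
qr = (-3)*(-9) = 27
pr = 3*(-9) = -27
pq + qr + pr = -9 + 27 + (-27) = -9
Step 2: Take absolute value.
det(P(3,-3,-9)) = |-9| = 9

9


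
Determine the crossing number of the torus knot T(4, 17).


For a torus knot T(p, q) with gcd(p,q)=1,
the crossing number is min(p*(q-1), q*(p-1)).
p*(q-1) = 4*16 = 64
q*(p-1) = 17*3 = 51
min(64, 51) = 51

51


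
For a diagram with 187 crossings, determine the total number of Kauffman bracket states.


Each crossing contributes 2 choices (A-smoothing or B-smoothing).
Total states = 2^187 = 196159429230833773869868419475239575503198607639501078528

196159429230833773869868419475239575503198607639501078528


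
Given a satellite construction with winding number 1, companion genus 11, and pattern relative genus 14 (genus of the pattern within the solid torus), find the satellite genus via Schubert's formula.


Schubert: g(satellite) = g_rel(pattern) + |winding| * g(companion),
where g_rel(pattern) is the genus of the pattern relative to the solid torus.
= 14 + 1 * 11
= 14 + 11 = 25

25


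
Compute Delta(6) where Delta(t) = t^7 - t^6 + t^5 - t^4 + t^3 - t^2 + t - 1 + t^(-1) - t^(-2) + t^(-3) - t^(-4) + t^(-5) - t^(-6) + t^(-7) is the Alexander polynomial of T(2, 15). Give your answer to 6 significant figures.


Substituting t = 6 into Delta(t) = t^7 - t^6 + t^5 - t^4 + t^3 - t^2 + t - 1 + t^(-1) - t^(-2) + t^(-3) - t^(-4) + t^(-5) - t^(-6) + t^(-7):
Term values: (279936) + (-46656) + (7776) + (-1296) + (216) + (-36) + (6) + (-1) + (0.166667) + (-0.0277778) + (0.00462963) + (-0.000771605) + (0.000128601) + (-2.14335e-05) + (3.57225e-06)
Sum = 239945.1429
Rounded to 6 significant figures: 239945

239945


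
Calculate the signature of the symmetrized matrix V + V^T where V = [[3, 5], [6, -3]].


Step 1: V + V^T = [[6, 11], [11, -6]]
Step 2: trace = 0, det = -157
Step 3: Discriminant = 0^2 - 4*(-157) = 628
Step 4: Eigenvalues: 12.53, -12.53
Step 5: Signature = (# positive eigenvalues) - (# negative eigenvalues) = 0

0


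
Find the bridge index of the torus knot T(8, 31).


The bridge number of T(p,q) is min(p,q).
min(8, 31) = 8

8


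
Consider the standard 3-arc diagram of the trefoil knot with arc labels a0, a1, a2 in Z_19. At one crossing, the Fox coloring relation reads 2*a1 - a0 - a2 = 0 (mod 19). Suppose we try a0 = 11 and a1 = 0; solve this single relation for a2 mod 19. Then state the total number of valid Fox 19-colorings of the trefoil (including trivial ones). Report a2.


Step 1: Apply the given crossing relation 2*a1 - a0 - a2 = 0 (mod 19).
  a2 = 2*a1 - a0 mod 19
  a2 = 2*0 - 11 mod 19
  a2 = 0 - 11 mod 19
  a2 = -11 mod 19 = 8
Step 2: The trefoil has determinant 3.
  Number of Fox p-colorings (p prime) is p^2 if p = 3, else p.
  Since 19 does not divide 3, only trivial (constant) colorings exist.
  (So the trial a0 = 11, a1 = 0 with a0 != a1 does NOT extend to a valid coloring of the whole trefoil: the other two crossing relations require 3*(a1 - a0) = 0 (mod 19), which fails.)
  Total colorings = 19
Step 3: a2 = 8, total Fox 19-colorings = 19

8


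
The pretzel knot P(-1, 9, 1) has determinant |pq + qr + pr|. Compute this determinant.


Step 1: Compute pq + qr + pr.
pq = (-1)*9 = -9
qr = 9*1 = 9
pr = (-1)*1 = -1
pq + qr + pr = -9 + 9 + (-1) = -1
Step 2: Take absolute value.
det(P(-1,9,1)) = |-1| = 1

1


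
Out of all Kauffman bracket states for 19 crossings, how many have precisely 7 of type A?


We choose which 7 of 19 crossings get A-smoothings.
C(19, 7) = 19! / (7! * 12!)
= 50388

50388


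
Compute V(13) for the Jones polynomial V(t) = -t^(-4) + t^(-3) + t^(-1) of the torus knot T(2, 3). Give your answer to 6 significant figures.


Substituting t = 13 into V(t) = -t^(-4) + t^(-3) + t^(-1):
  (-)t^(-4) = -3.50128e-05
  (+)t^(-3) = 0.000455166
  (+)t^(-1) = 0.0769231
Sum = (-3.50128e-05) + (0.000455166) + (0.0769231)
= 0.07734323028
Rounded to 6 significant figures: 0.0773432

0.0773432


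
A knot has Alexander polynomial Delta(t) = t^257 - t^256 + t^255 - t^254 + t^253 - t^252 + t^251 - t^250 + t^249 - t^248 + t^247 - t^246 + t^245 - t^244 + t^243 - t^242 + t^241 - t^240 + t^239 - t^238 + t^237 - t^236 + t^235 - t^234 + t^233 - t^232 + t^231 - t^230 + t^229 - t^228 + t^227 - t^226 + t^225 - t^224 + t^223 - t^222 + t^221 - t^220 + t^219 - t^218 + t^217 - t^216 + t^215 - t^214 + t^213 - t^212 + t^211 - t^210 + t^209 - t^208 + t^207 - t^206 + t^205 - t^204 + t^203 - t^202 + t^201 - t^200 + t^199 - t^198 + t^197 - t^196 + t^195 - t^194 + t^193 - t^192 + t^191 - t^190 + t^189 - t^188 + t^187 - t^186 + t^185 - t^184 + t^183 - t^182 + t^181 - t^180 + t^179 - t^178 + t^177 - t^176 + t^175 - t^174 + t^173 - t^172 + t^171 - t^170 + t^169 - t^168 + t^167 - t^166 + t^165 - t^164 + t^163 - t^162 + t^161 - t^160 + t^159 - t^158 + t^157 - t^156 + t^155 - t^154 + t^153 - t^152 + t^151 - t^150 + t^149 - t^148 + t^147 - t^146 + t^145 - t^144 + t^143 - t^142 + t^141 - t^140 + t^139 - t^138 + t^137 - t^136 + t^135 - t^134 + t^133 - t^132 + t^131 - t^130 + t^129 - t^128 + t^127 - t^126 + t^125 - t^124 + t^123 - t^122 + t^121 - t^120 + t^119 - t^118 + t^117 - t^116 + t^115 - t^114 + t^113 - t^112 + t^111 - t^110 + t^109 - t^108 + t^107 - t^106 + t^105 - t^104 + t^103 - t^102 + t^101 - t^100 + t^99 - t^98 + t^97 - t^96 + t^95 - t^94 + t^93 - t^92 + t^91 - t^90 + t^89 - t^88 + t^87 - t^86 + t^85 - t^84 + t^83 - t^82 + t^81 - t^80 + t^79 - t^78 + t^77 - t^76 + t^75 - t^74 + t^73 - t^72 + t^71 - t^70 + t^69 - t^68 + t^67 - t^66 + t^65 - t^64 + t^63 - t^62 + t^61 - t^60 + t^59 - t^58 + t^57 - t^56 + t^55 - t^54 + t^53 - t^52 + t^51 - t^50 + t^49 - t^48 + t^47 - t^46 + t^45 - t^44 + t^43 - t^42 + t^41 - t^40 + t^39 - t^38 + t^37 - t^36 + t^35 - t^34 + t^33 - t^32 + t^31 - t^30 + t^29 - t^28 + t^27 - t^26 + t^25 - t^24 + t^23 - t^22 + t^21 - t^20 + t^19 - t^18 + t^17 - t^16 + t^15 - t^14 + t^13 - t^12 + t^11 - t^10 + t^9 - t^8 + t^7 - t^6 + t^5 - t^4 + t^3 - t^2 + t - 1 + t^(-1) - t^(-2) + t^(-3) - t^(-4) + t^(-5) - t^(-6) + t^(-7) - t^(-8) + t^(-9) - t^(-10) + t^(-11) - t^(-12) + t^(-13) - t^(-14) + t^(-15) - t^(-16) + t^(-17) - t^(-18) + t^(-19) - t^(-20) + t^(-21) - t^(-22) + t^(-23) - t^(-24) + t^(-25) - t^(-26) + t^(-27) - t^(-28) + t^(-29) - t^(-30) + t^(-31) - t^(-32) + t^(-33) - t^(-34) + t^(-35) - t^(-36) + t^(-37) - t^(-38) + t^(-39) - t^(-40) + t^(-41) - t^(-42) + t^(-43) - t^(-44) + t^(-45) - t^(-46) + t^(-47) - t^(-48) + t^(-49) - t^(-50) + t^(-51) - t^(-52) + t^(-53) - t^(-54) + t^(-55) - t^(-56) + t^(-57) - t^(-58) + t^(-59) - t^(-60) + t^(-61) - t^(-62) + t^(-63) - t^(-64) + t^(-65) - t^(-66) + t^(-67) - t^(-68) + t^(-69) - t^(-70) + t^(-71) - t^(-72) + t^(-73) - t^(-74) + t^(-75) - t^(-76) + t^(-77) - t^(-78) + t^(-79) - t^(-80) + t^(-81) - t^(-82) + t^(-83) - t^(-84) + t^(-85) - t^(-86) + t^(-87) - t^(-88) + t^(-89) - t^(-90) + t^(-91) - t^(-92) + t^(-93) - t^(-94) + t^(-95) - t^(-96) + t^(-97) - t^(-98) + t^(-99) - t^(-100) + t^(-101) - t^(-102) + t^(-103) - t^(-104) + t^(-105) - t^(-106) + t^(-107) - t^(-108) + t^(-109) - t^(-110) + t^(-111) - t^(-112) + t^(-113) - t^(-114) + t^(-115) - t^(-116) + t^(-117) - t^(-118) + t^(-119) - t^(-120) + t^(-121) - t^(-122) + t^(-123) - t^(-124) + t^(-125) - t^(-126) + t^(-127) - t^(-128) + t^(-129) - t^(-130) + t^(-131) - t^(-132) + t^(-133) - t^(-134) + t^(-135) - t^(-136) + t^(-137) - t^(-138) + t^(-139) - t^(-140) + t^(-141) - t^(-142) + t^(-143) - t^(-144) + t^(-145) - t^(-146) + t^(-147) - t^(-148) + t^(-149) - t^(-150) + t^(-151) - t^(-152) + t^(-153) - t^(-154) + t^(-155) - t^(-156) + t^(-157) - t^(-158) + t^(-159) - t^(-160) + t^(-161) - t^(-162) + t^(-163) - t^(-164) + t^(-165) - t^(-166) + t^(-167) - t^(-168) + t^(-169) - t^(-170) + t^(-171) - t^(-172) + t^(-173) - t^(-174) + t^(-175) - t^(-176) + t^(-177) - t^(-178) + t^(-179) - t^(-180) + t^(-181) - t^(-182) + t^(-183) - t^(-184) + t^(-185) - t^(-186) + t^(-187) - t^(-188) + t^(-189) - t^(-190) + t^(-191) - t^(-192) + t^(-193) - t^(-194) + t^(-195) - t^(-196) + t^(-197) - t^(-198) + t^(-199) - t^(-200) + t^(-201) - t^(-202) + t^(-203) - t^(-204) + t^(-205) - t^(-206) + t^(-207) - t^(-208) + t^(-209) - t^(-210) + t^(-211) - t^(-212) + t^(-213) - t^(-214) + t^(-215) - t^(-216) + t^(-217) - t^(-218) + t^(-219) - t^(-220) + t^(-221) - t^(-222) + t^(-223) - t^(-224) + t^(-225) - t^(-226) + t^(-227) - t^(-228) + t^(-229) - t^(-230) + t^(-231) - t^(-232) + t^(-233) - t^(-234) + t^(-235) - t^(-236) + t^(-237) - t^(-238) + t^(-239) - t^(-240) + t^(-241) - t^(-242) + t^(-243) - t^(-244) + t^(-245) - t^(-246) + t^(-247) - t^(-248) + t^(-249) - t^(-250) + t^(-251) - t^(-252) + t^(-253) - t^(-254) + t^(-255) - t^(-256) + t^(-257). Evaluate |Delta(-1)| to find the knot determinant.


Step 1: The polynomial has 515 terms with alternating signs, exponents from 257 down to -257.
Step 2: Substitute t = -1. The i-th term has coefficient (-1)^i and exponent (m-i),
  so its value is (-1)^i * (-1)^(m-i) = (-1)^m = -1 for every i.
Step 3: All 515 terms equal -1, so Delta(-1) = 515 * (-1) = -515
Step 4: |Delta(-1)| = 515

515


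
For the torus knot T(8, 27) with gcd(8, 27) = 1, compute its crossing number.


For a torus knot T(p, q) with gcd(p,q)=1,
the crossing number is min(p*(q-1), q*(p-1)).
p*(q-1) = 8*26 = 208
q*(p-1) = 27*7 = 189
min(208, 189) = 189

189


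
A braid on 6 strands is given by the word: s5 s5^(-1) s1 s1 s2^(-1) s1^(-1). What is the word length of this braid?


The word length counts the number of generators (including inverses).
Listing each generator: s5, s5^(-1), s1, s1, s2^(-1), s1^(-1)
There are 6 generators in this braid word.

6


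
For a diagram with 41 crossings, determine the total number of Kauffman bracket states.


Each crossing contributes 2 choices (A-smoothing or B-smoothing).
Total states = 2^41 = 2199023255552

2199023255552


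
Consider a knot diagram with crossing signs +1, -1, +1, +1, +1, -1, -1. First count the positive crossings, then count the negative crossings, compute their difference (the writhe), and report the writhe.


Step 1: Count positive crossings (+1).
Positive crossings: 4
Step 2: Count negative crossings (-1).
Negative crossings: 3
Step 3: Writhe = (positive) - (negative)
w = 4 - 3 = 1
Step 4: |w| = 1, and w is positive

1


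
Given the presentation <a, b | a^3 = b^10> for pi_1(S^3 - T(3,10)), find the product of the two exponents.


The relation is a^3 = b^10.
Product of exponents = 3 * 10
= 30

30


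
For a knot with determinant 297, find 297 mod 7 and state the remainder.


Step 1: A knot is p-colorable if and only if p divides its determinant.
Step 2: Compute 297 mod 7.
297 = 42 * 7 + 3
Step 3: 297 mod 7 = 3
Step 4: The knot is 7-colorable: no

3


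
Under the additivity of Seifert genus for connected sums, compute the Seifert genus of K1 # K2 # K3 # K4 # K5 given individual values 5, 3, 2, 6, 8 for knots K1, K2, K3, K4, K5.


The Seifert genus is additive under connected sum.
Seifert genus(K1 # K2 # K3 # K4 # K5) = (5) + (3) + (2) + (6) + (8)
= 24

24


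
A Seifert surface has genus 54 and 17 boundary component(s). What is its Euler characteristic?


chi = 2 - 2g - b
= 2 - 2*54 - 17
= 2 - 108 - 17 = -123

-123


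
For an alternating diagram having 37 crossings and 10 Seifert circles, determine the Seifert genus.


For alternating knots, g = (c - s + 1)/2.
= (37 - 10 + 1)/2
= 28/2 = 14

14


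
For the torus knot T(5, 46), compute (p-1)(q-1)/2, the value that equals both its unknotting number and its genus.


For a torus knot T(p,q), both the unknotting number and genus equal (p-1)(q-1)/2.
= (5-1)(46-1)/2
= 4*45/2
= 180/2 = 90

90


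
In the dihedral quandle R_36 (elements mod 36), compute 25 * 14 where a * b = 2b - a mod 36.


25 * 14 = 2*14 - 25 mod 36
= 28 - 25 mod 36
= 3 mod 36 = 3

3


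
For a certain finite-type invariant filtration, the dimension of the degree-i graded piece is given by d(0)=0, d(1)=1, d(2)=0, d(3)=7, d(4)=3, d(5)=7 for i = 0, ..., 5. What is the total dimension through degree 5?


Total dimension = d(0) + d(1) + ... + d(5)
= 0 + 1 + 0 + 7 + 3 + 7
= 18

18


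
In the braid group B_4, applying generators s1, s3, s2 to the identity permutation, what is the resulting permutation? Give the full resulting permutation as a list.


Starting with identity [1, 2, 3, 4].
Apply generators in sequence:
  After s1: [2, 1, 3, 4]
  After s3: [2, 1, 4, 3]
  After s2: [2, 4, 1, 3]
Final permutation: [2, 4, 1, 3]

[2, 4, 1, 3]


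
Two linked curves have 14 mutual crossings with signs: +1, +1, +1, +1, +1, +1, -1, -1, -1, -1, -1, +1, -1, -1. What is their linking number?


Step 1: Count positive crossings: 7
Step 2: Count negative crossings: 7
Step 3: Sum of signs = 7 - 7 = 0
Step 4: Linking number = sum/2 = 0/2 = 0

0


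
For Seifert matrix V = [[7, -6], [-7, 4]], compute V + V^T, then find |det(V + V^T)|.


Step 1: Form V + V^T where V = [[7, -6], [-7, 4]]
  V^T = [[7, -7], [-6, 4]]
  V + V^T = [[14, -13], [-13, 8]]
Step 2: det(V + V^T) = 14*8 - (-13)*(-13)
  = 112 - 169 = -57
Step 3: Knot determinant = |det(V + V^T)| = |-57| = 57

57


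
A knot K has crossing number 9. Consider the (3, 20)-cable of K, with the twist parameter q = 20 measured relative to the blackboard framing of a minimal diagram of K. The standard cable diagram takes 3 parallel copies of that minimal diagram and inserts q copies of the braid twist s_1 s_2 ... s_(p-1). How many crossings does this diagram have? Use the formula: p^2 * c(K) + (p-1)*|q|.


Step 1: Each of the c(K) crossings of the companion diagram becomes p*p = p^2 crossings among the p parallel strands, and each of the |q| twists s_1 s_2 ... s_(p-1) adds (p-1) crossings.
  Crossings = p^2 * c(K) + (p-1)*|q|
Step 2: = 3^2 * 9 + (3-1)*20
Step 3: = 9*9 + 2*20
Step 4: = 81 + 40 = 121

121


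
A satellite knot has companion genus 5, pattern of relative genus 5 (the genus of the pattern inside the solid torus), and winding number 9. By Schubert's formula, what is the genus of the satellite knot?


Schubert: g(satellite) = g_rel(pattern) + |winding| * g(companion),
where g_rel(pattern) is the genus of the pattern relative to the solid torus.
= 5 + 9 * 5
= 5 + 45 = 50

50


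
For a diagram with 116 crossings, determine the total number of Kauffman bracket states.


Each crossing contributes 2 choices (A-smoothing or B-smoothing).
Total states = 2^116 = 83076749736557242056487941267521536

83076749736557242056487941267521536


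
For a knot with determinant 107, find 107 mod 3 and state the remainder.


Step 1: A knot is p-colorable if and only if p divides its determinant.
Step 2: Compute 107 mod 3.
107 = 35 * 3 + 2
Step 3: 107 mod 3 = 2
Step 4: The knot is 3-colorable: no

2


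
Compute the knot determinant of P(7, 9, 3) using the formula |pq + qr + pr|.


Step 1: Compute pq + qr + pr.
pq = 7*9 = 63
qr = 9*3 = 27
pr = 7*3 = 21
pq + qr + pr = 63 + 27 + 21 = 111
Step 2: Take absolute value.
det(P(7,9,3)) = |111| = 111

111


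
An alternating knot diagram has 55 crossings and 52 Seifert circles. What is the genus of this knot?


For alternating knots, g = (c - s + 1)/2.
= (55 - 52 + 1)/2
= 4/2 = 2

2


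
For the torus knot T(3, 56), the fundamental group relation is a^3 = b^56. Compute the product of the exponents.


The relation is a^3 = b^56.
Product of exponents = 3 * 56
= 168

168


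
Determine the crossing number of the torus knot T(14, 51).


For a torus knot T(p, q) with gcd(p,q)=1,
the crossing number is min(p*(q-1), q*(p-1)).
p*(q-1) = 14*50 = 700
q*(p-1) = 51*13 = 663
min(700, 663) = 663

663


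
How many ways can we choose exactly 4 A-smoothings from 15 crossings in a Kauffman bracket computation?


We choose which 4 of 15 crossings get A-smoothings.
C(15, 4) = 15! / (4! * 11!)
= 1365

1365


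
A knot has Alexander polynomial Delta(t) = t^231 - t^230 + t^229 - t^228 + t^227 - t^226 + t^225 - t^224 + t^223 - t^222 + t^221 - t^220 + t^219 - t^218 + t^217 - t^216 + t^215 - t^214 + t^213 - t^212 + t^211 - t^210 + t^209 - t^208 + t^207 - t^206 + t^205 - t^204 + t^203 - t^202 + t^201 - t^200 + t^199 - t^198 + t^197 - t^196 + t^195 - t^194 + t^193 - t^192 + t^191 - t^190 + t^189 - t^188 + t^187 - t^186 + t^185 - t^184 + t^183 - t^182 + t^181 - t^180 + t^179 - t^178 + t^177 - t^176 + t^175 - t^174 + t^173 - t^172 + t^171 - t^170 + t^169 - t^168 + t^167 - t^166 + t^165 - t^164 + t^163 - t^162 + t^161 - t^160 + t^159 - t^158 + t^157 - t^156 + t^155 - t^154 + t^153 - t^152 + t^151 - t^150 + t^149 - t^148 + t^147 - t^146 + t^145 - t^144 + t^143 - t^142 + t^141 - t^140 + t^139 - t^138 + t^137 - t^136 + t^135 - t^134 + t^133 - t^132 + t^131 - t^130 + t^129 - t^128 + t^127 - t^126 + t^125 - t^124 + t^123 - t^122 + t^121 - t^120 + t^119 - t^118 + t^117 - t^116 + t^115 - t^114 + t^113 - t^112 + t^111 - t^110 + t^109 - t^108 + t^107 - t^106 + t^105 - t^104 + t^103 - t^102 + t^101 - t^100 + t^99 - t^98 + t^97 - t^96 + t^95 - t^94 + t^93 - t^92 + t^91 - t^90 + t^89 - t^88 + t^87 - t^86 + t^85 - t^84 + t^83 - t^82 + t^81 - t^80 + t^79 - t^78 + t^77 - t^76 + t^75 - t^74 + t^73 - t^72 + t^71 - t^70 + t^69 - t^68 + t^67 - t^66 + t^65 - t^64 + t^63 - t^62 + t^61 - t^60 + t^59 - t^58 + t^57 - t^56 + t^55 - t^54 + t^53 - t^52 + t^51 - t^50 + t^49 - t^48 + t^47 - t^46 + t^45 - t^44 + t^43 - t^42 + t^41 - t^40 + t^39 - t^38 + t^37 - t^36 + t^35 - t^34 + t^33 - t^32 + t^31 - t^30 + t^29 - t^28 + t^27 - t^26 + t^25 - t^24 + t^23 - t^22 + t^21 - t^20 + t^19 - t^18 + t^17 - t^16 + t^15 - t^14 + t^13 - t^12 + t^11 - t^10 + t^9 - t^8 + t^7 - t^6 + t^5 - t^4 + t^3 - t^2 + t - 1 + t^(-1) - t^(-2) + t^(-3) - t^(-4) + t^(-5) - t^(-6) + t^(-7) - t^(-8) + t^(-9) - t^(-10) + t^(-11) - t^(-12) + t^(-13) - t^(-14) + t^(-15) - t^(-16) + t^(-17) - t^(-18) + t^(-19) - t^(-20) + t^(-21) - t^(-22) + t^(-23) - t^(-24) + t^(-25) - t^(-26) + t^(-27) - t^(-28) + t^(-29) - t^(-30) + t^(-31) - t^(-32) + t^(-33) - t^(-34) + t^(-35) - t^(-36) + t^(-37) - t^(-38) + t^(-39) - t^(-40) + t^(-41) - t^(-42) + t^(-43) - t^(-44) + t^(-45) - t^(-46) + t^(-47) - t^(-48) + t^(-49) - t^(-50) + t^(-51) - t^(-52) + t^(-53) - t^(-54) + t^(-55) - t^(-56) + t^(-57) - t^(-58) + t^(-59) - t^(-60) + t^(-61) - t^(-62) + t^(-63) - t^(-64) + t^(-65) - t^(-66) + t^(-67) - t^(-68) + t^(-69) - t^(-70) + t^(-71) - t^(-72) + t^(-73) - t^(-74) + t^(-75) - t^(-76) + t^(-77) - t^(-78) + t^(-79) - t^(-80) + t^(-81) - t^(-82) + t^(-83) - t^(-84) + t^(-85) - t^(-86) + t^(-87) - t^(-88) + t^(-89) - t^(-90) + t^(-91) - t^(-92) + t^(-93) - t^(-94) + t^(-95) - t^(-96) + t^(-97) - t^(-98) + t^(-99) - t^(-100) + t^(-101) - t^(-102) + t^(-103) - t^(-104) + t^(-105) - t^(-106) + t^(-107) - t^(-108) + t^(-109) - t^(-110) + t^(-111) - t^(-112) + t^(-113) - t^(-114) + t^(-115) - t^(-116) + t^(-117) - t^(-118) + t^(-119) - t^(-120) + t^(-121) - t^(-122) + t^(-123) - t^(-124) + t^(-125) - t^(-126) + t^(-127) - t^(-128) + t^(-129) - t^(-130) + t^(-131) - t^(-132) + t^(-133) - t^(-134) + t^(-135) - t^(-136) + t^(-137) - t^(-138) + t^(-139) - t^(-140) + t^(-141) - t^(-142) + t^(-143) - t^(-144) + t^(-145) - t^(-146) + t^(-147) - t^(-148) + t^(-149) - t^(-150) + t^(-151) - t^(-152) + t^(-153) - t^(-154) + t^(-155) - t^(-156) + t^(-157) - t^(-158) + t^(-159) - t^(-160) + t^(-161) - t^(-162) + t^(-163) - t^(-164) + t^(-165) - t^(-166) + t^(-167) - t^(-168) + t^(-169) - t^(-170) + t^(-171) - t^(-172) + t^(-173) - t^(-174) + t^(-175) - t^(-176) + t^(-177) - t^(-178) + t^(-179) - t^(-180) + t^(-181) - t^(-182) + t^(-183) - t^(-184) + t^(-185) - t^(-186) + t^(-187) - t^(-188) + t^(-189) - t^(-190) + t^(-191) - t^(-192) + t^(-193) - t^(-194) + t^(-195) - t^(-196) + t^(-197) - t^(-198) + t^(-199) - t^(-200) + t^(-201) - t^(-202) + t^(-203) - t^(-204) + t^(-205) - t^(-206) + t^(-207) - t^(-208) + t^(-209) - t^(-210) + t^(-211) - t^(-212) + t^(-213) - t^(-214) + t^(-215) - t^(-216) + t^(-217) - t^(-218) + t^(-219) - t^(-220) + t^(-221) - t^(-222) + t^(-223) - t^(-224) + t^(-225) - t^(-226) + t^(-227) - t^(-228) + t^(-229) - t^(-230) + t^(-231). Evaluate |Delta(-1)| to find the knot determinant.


Step 1: The polynomial has 463 terms with alternating signs, exponents from 231 down to -231.
Step 2: Substitute t = -1. The i-th term has coefficient (-1)^i and exponent (m-i),
  so its value is (-1)^i * (-1)^(m-i) = (-1)^m = -1 for every i.
Step 3: All 463 terms equal -1, so Delta(-1) = 463 * (-1) = -463
Step 4: |Delta(-1)| = 463

463
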